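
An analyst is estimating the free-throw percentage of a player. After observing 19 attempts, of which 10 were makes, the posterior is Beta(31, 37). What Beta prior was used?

Beta(21, 28)

Beta is conjugate to the binomial likelihood: posterior = Beta(a+s, b+f).
So a = 31 − 10 = 21 and b = 37 − 9 = 28.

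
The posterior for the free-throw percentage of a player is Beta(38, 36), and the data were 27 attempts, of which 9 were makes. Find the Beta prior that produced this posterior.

Beta(29, 18)

Beta is conjugate to the binomial likelihood: posterior = Beta(a+s, b+f).
Subtract the data counts: 38−9=29, 36−18=18.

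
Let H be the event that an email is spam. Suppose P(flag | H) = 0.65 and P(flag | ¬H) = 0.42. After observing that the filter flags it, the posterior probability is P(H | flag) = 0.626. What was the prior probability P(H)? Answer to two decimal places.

In odds form, posterior odds = prior odds × likelihood ratio, so prior odds = posterior odds ÷ LR.
Posterior odds = 0.626/(1−0.626) = 1.6738. LR = 0.65/0.42 = 1.5476.
Prior odds = 1.6738/1.5476 = 1.0815, so P(H) = 1.0815/(1+1.0815) ≈ 0.52.

P(H) = 0.52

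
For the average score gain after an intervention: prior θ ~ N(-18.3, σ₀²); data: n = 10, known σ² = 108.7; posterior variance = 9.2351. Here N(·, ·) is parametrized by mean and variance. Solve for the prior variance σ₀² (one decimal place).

For the Normal–Normal model with known σ², precisions add: τ_n = τ₀ + n/σ².
So 1/σ₀² = 1/9.2351 − 10/108.7 = 0.108283 − 0.091996 = 0.016287.
Hence σ₀² = 1/0.016287 ≈ 61.4.

σ₀² = 61.4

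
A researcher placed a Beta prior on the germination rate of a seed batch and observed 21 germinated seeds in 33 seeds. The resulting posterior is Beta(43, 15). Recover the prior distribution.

Beta(22, 3)

Beta is conjugate to the binomial likelihood: posterior = Beta(a+s, b+f).
So a = 43 − 21 = 22 and b = 15 − 12 = 3.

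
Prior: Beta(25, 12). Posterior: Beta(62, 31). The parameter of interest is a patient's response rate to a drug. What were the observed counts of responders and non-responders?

Beta is conjugate to the binomial likelihood: posterior = Beta(a+s, b+f).
Match parameters: s=62−25=37, f=31−12=19.

37 responders and 19 non-responders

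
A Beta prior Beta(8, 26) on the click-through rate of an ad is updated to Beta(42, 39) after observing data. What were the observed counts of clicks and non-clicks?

A Beta(α, β) prior with s successes and f failures in binomial data gives a Beta(α+s, β+f) posterior.
So s = 42 − 8 = 34 and f = 39 − 26 = 13.

34 clicks and 13 non-clicks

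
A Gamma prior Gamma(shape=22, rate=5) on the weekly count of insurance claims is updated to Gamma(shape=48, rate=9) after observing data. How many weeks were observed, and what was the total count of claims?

n = 4 weeks with total 26 claims

Gamma–Poisson conjugacy: posterior shape = α + Σxᵢ, posterior rate = β + n.
Matching: Σxᵢ = 48 − 22 = 26 and n = 9 − 5 = 4.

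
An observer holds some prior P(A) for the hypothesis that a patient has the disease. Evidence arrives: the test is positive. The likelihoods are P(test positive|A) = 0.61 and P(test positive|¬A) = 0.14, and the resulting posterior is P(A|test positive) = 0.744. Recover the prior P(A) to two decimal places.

Bayes' rule in odds form gives O(A|E) = O(A)·[P(E|A)/P(E|¬A)], hence O(A) = O(A|E)/LR.
Posterior odds = 0.744/(1−0.744) = 2.9062. LR = 0.61/0.14 = 4.3571.
Prior odds = 2.9062/4.3571 = 0.6670, so P(A) = 0.6670/(1+0.6670) ≈ 0.40.

P(A) = 0.40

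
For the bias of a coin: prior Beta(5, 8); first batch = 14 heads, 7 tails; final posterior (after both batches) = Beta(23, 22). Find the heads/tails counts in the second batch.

Sequential conjugate updates are equivalent to a single update on the pooled data, so total successes = posterior α − prior α and total failures = posterior β − prior β.
Total across both batches: 23−5=18 heads, 22−8=14 tails.
Subtract the first batch: 18−14=4 heads and 14−7=7 tails.

4 heads and 7 tails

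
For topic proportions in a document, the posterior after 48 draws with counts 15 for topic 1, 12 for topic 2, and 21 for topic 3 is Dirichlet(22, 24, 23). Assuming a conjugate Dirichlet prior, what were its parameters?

For a Dirichlet(α) prior with multinomial counts c, the posterior is Dirichlet(α + c) componentwise.
Subtract each count from the matching posterior parameter: 22−15=7, 24−12=12, 23−21=2.

Dirichlet(7, 12, 2)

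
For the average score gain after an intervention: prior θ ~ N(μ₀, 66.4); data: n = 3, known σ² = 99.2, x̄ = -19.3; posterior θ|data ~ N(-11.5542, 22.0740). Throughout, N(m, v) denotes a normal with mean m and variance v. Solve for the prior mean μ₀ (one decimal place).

The posterior mean is a precision-weighted average: μ_n = (τ₀μ₀ + τ_data·x̄)/(τ₀+τ_data), with τ₀=1/σ₀² and τ_data=n/σ².
Here τ₀ = 1/66.4 = 0.015060 and τ_data = 3/99.2 = 0.030242, so τ_n = 0.045302.
Rearranging for μ₀: μ₀ = (μ_n·τ_n − τ_data·x̄)/τ₀ = (-11.5542·0.045302 − 0.030242·-19.3) / 0.015060 = 0.060242/0.015060 ≈ 4.0.

μ₀ = 4.0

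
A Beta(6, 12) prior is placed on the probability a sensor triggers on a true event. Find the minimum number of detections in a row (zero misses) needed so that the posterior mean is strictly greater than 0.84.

k = 58

After k detections and 0 misses the posterior is Beta(6+k, 12), with mean (6+k)/(6+12+k).
Set (6+k)/(18+k) > 0.84 and solve: k > (0.84·18 − 6)/(1 − 0.84) = 57.000.
The smallest integer exceeding 57.000 is 58, and checking k=58: (64)/(76) = 0.8421 > 0.84.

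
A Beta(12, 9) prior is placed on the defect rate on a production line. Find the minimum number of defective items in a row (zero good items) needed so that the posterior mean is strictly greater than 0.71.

After k defective items and 0 good items the posterior is Beta(12+k, 9), with mean (12+k)/(12+9+k).
Set (12+k)/(21+k) > 0.71 and solve: k > (0.71·21 − 12)/(1 − 0.71) = 10.034.
The smallest integer exceeding 10.034 is 11, and checking k=11: (23)/(32) = 0.7188 > 0.71.

k = 11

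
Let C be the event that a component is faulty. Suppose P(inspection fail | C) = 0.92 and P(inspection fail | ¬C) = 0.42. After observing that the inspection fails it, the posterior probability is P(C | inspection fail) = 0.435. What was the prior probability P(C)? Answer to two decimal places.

In odds form, posterior odds = prior odds × likelihood ratio, so prior odds = posterior odds ÷ LR.
Posterior odds = 0.435/(1−0.435) = 0.7699. LR = 0.92/0.42 = 2.1905.
Prior odds = 0.7699/2.1905 = 0.3515, so P(C) = 0.3515/(1+0.3515) ≈ 0.26.

P(C) = 0.26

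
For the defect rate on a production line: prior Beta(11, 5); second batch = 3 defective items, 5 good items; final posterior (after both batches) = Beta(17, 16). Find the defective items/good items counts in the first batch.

3 defective items and 6 good items

Sequential conjugate updates are equivalent to a single update on the pooled data, so total successes = posterior α − prior α and total failures = posterior β − prior β.
Total across both batches: 17−11=6 defective items, 16−5=11 good items.
Subtract the second batch: 6−3=3 defective items and 11−5=6 good items.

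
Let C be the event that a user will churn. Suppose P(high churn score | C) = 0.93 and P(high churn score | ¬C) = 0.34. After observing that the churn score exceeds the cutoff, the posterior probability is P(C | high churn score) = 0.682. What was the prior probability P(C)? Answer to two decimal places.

Bayes' rule in odds form gives O(C|E) = O(C)·[P(E|C)/P(E|¬C)], hence O(C) = O(C|E)/LR.
Posterior odds = 0.682/(1−0.682) = 2.1447. LR = 0.93/0.34 = 2.7353.
Prior odds = 2.1447/2.7353 = 0.7841, so P(C) = 0.7841/(1+0.7841) ≈ 0.44.

P(C) = 0.44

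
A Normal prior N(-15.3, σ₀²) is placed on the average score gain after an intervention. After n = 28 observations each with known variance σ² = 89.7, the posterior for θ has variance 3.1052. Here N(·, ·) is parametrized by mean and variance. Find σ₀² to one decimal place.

Posterior precision equals prior precision plus data precision: 1/σ_n² = 1/σ₀² + n/σ².
So 1/σ₀² = 1/3.1052 − 28/89.7 = 0.322040 − 0.312152 = 0.009888.
Hence σ₀² = 1/0.009888 ≈ 101.1.

σ₀² = 101.1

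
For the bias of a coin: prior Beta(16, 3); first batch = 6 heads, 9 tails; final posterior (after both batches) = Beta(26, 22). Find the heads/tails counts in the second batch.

Sequential conjugate updates are equivalent to a single update on the pooled data, so total successes = posterior α − prior α and total failures = posterior β − prior β.
Total across both batches: 26−16=10 heads, 22−3=19 tails.
Subtract the first batch: 10−6=4 heads and 19−9=10 tails.

4 heads and 10 tails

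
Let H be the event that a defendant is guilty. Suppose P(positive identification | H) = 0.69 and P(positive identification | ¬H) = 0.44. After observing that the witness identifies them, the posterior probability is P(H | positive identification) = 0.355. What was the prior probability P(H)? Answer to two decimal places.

P(H) = 0.26

Bayes' rule in odds form gives O(H|E) = O(H)·[P(E|H)/P(E|¬H)], hence O(H) = O(H|E)/LR.
Posterior odds = 0.355/(1−0.355) = 0.5504. LR = 0.69/0.44 = 1.5682.
Prior odds = 0.5504/1.5682 = 0.3510, so P(H) = 0.3510/(1+0.3510) ≈ 0.26.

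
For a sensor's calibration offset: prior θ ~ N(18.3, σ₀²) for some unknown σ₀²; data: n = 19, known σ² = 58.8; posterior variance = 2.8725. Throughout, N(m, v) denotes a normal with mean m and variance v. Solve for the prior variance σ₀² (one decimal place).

Posterior precision equals prior precision plus data precision: 1/σ_n² = 1/σ₀² + n/σ².
So 1/σ₀² = 1/2.8725 − 19/58.8 = 0.348129 − 0.323129 = 0.025000.
Hence σ₀² = 1/0.025000 ≈ 40.0.

σ₀² = 40.0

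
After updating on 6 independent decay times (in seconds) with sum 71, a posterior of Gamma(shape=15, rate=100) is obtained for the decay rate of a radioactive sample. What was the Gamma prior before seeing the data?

Gamma–exponential conjugacy: posterior shape = α + n, posterior rate = β + Σtᵢ.
So α = 15 − 6 = 9 and β = 100 − 71 = 29.

Gamma(shape=9, rate=29)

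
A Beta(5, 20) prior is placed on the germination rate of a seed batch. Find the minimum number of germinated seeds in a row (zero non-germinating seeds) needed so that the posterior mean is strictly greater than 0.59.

k = 24

After k germinated seeds and 0 non-germinating seeds the posterior is Beta(5+k, 20), with mean (5+k)/(5+20+k).
Set (5+k)/(25+k) > 0.59 and solve: k > (0.59·25 − 5)/(1 − 0.59) = 23.780.
The smallest integer exceeding 23.780 is 24.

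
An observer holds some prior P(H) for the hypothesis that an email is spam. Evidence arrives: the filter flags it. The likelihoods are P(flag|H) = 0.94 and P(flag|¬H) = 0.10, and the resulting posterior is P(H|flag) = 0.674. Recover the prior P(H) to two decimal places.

In odds form, posterior odds = prior odds × likelihood ratio, so prior odds = posterior odds ÷ LR.
Posterior odds = 0.674/(1−0.674) = 2.0675. LR = 0.94/0.10 = 9.4000.
Prior odds = 2.0675/9.4000 = 0.2199, so P(H) = 0.2199/(1+0.2199) ≈ 0.18.

P(H) = 0.18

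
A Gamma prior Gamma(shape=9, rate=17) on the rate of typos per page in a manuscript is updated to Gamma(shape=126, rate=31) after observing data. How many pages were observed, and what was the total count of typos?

Gamma–Poisson conjugacy: posterior shape = α + Σxᵢ, posterior rate = β + n.
Matching: Σxᵢ = 126 − 9 = 117 and n = 31 − 17 = 14.

n = 14 pages with total 117 typos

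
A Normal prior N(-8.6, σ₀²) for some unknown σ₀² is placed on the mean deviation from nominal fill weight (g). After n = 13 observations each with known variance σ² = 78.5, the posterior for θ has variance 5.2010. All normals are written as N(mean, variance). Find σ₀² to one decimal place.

σ₀² = 37.5

Posterior precision equals prior precision plus data precision: 1/σ_n² = 1/σ₀² + n/σ².
So 1/σ₀² = 1/5.2010 − 13/78.5 = 0.192271 − 0.165605 = 0.026666.
Hence σ₀² = 1/0.026666 ≈ 37.5.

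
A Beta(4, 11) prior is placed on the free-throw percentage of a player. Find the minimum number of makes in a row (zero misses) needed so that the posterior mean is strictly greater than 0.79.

k = 38

After k makes and 0 misses the posterior is Beta(4+k, 11), with mean (4+k)/(4+11+k).
Set (4+k)/(15+k) > 0.79 and solve: k > (0.79·15 − 4)/(1 − 0.79) = 37.381.
The smallest integer exceeding 37.381 is 38, and checking k=38: (42)/(53) = 0.7925 > 0.79.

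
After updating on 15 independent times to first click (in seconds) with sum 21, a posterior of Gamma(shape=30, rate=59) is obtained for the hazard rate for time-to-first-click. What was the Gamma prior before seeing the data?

Gamma(shape=15, rate=38)

Gamma–exponential conjugacy: posterior shape = α + n, posterior rate = β + Σtᵢ.
So α = 30 − 15 = 15 and β = 59 − 21 = 38.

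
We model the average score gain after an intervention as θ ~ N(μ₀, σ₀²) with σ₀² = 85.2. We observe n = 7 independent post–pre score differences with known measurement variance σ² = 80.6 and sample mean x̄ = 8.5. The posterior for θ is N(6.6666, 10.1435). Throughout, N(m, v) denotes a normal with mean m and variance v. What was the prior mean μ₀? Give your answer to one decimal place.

μ₀ = -6.9

The posterior mean is a precision-weighted average: μ_n = (τ₀μ₀ + τ_data·x̄)/(τ₀+τ_data), with τ₀=1/σ₀² and τ_data=n/σ².
Here τ₀ = 1/85.2 = 0.011737 and τ_data = 7/80.6 = 0.086849, so τ_n = 0.098586.
Rearranging for μ₀: μ₀ = (μ_n·τ_n − τ_data·x̄)/τ₀ = (6.6666·0.098586 − 0.086849·8.5) / 0.011737 = -0.080983/0.011737 ≈ -6.9.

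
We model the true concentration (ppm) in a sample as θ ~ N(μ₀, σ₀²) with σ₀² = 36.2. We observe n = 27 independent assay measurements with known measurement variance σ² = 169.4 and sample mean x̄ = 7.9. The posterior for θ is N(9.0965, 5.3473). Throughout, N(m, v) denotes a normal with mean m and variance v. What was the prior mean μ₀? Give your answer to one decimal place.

μ₀ = 16.0

The posterior mean is a precision-weighted average: μ_n = (τ₀μ₀ + τ_data·x̄)/(τ₀+τ_data), with τ₀=1/σ₀² and τ_data=n/σ².
Here τ₀ = 1/36.2 = 0.027624 and τ_data = 27/169.4 = 0.159386, so τ_n = 0.187010.
Rearranging for μ₀: μ₀ = (μ_n·τ_n − τ_data·x̄)/τ₀ = (9.0965·0.187010 − 0.159386·7.9) / 0.027624 = 0.441987/0.027624 ≈ 16.0.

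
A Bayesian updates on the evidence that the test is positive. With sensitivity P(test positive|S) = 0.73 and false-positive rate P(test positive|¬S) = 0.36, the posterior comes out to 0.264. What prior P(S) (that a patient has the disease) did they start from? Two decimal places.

In odds form, posterior odds = prior odds × likelihood ratio, so prior odds = posterior odds ÷ LR.
Posterior odds = 0.264/(1−0.264) = 0.3587. LR = 0.73/0.36 = 2.0278.
Prior odds = 0.3587/2.0278 = 0.1769, so P(S) = 0.1769/(1+0.1769) ≈ 0.15.

P(S) = 0.15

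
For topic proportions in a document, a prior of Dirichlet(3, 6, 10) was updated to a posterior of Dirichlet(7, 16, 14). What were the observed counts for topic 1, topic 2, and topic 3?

For a Dirichlet(α) prior with multinomial counts c, the posterior is Dirichlet(α + c) componentwise.
Counts are posterior − prior componentwise: 7−3=4, 16−6=10, 14−10=4.

counts (4, 10, 4)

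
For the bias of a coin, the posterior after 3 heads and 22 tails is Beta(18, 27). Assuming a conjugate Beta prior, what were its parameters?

Beta(15, 5)

Beta is conjugate to the binomial likelihood: posterior = Beta(a+s, b+f).
Subtract the data counts: 18−3=15, 27−22=5.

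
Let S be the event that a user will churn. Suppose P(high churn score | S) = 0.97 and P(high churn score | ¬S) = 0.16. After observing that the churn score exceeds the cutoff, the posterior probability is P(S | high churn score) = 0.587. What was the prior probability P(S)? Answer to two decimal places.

In odds form, posterior odds = prior odds × likelihood ratio, so prior odds = posterior odds ÷ LR.
Posterior odds = 0.587/(1−0.587) = 1.4213. LR = 0.97/0.16 = 6.0625.
Prior odds = 1.4213/6.0625 = 0.2344, so P(S) = 0.2344/(1+0.2344) ≈ 0.19.

P(S) = 0.19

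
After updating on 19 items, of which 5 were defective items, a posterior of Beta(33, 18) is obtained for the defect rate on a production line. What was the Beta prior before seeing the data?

Under Beta–binomial conjugacy the posterior parameters are (α+s, β+f).
So α = 33 − 5 = 28 and β = 18 − 14 = 4.

Beta(28, 4)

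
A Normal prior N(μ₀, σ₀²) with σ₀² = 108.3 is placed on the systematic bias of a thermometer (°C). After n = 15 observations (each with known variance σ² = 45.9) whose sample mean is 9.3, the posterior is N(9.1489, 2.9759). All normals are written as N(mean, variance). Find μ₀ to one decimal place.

μ₀ = 3.8

The posterior mean is a precision-weighted average: μ_n = (τ₀μ₀ + τ_data·x̄)/(τ₀+τ_data), with τ₀=1/σ₀² and τ_data=n/σ².
Here τ₀ = 1/108.3 = 0.009234 and τ_data = 15/45.9 = 0.326797, so τ_n = 0.336031.
Rearranging for μ₀: μ₀ = (μ_n·τ_n − τ_data·x̄)/τ₀ = (9.1489·0.336031 − 0.326797·9.3) / 0.009234 = 0.035102/0.009234 ≈ 3.8.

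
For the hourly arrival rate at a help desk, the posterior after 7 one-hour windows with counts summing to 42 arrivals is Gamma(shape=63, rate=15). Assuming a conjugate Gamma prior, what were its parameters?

Gamma(shape=21, rate=8)

A Gamma(α, β) prior (rate parametrization) on a Poisson rate with n observations summing to S gives posterior Gamma(α+S, β+n).
So α = 63 − 42 = 21 and β = 15 − 7 = 8.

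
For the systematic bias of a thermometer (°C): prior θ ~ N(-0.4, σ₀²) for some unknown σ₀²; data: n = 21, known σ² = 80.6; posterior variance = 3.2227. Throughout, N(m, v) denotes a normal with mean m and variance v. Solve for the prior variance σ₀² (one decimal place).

σ₀² = 20.1

For the Normal–Normal model with known σ², precisions add: τ_n = τ₀ + n/σ².
So 1/σ₀² = 1/3.2227 − 21/80.6 = 0.310299 − 0.260546 = 0.049753.
Hence σ₀² = 1/0.049753 ≈ 20.1.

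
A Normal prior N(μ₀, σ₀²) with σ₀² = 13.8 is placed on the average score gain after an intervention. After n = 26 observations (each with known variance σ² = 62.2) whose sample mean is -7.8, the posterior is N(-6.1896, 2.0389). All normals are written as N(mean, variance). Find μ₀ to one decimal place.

μ₀ = 3.1

The posterior mean is a precision-weighted average: μ_n = (τ₀μ₀ + τ_data·x̄)/(τ₀+τ_data), with τ₀=1/σ₀² and τ_data=n/σ².
Here τ₀ = 1/13.8 = 0.072464 and τ_data = 26/62.2 = 0.418006, so τ_n = 0.490470.
Rearranging for μ₀: μ₀ = (μ_n·τ_n − τ_data·x̄)/τ₀ = (-6.1896·0.490470 − 0.418006·-7.8) / 0.072464 = 0.224634/0.072464 ≈ 3.1.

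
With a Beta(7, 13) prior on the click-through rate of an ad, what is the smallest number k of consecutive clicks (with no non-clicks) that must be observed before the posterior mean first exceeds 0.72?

After k clicks and 0 non-clicks the posterior is Beta(7+k, 13), with mean (7+k)/(7+13+k).
Set (7+k)/(20+k) > 0.72 and solve: k > (0.72·20 − 7)/(1 − 0.72) = 26.429.
The smallest integer exceeding 26.429 is 27, and checking k=27: (34)/(47) = 0.7234 > 0.72.

k = 27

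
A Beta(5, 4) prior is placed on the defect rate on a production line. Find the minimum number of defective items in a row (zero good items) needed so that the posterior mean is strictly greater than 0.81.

After k defective items and 0 good items the posterior is Beta(5+k, 4), with mean (5+k)/(5+4+k).
Set (5+k)/(9+k) > 0.81 and solve: k > (0.81·9 − 5)/(1 − 0.81) = 12.053.
The smallest integer exceeding 12.053 is 13, and checking k=13: (18)/(22) = 0.8182 > 0.81.

k = 13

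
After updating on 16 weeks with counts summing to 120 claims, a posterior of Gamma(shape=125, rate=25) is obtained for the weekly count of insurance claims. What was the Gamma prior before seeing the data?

Gamma(shape=5, rate=9)

A Gamma(α, β) prior (rate parametrization) on a Poisson rate with n observations summing to S gives posterior Gamma(α+S, β+n).
So α = 125 − 120 = 5 and β = 25 − 16 = 9.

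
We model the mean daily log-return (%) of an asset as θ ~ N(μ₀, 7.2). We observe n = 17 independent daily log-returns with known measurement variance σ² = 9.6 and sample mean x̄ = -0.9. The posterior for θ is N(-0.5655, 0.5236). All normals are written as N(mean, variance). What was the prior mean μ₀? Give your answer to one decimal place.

μ₀ = 3.7

With known observation variance, the Normal–Normal posterior has precision τ_n = τ₀ + n/σ² and mean μ_n = (τ₀μ₀ + (n/σ²)x̄)/τ_n.
Here τ₀ = 1/7.2 = 0.138889 and τ_data = 17/9.6 = 1.770833, so τ_n = 1.909722.
Rearranging for μ₀: μ₀ = (μ_n·τ_n − τ_data·x̄)/τ₀ = (-0.5655·1.909722 − 1.770833·-0.9) / 0.138889 = 0.513802/0.138889 ≈ 3.7.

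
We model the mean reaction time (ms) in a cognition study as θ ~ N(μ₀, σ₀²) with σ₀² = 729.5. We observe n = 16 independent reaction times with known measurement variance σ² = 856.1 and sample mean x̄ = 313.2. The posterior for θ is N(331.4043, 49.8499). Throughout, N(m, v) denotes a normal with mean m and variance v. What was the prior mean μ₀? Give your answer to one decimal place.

With known observation variance, the Normal–Normal posterior has precision τ_n = τ₀ + n/σ² and mean μ_n = (τ₀μ₀ + (n/σ²)x̄)/τ_n.
Here τ₀ = 1/729.5 = 0.001371 and τ_data = 16/856.1 = 0.018689, so τ_n = 0.020060.
Rearranging for μ₀: μ₀ = (μ_n·τ_n − τ_data·x̄)/τ₀ = (331.4043·0.020060 − 0.018689·313.2) / 0.001371 = 0.794575/0.001371 ≈ 579.6.

μ₀ = 579.6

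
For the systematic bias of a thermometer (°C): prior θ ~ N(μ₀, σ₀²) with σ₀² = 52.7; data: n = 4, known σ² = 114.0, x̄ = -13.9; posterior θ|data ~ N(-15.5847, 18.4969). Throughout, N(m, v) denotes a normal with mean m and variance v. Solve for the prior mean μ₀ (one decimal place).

With known observation variance, the Normal–Normal posterior has precision τ_n = τ₀ + n/σ² and mean μ_n = (τ₀μ₀ + (n/σ²)x̄)/τ_n.
Here τ₀ = 1/52.7 = 0.018975 and τ_data = 4/114.0 = 0.035088, so τ_n = 0.054063.
Rearranging for μ₀: μ₀ = (μ_n·τ_n − τ_data·x̄)/τ₀ = (-15.5847·0.054063 − 0.035088·-13.9) / 0.018975 = -0.354832/0.018975 ≈ -18.7.

μ₀ = -18.7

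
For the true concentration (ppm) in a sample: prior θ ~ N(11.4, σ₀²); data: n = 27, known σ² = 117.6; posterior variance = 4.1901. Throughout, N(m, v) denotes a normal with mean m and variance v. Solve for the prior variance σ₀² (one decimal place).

σ₀² = 110.3

Posterior precision equals prior precision plus data precision: 1/σ_n² = 1/σ₀² + n/σ².
So 1/σ₀² = 1/4.1901 − 27/117.6 = 0.238658 − 0.229592 = 0.009066.
Hence σ₀² = 1/0.009066 ≈ 110.3.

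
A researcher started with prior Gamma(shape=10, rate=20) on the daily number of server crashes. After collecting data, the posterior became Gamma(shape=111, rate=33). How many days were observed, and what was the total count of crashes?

Gamma–Poisson conjugacy: posterior shape = α + Σxᵢ, posterior rate = β + n.
Matching: Σxᵢ = 111 − 10 = 101 and n = 33 − 20 = 13.

n = 13 days with total 101 crashes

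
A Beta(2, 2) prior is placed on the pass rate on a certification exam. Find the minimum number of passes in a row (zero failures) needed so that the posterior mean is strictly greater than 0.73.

After k passes and 0 failures the posterior is Beta(2+k, 2), with mean (2+k)/(2+2+k).
Set (2+k)/(4+k) > 0.73 and solve: k > (0.73·4 − 2)/(1 − 0.73) = 3.407.
The smallest integer exceeding 3.407 is 4, and checking k=4: (6)/(8) = 0.7500 > 0.73.

k = 4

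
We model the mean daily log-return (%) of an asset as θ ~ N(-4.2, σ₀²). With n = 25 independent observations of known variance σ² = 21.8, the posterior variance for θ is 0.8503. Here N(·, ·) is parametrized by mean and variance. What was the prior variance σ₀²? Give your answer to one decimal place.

Posterior precision equals prior precision plus data precision: 1/σ_n² = 1/σ₀² + n/σ².
So 1/σ₀² = 1/0.8503 − 25/21.8 = 1.176056 − 1.146789 = 0.029267.
Hence σ₀² = 1/0.029267 ≈ 34.2.

σ₀² = 34.2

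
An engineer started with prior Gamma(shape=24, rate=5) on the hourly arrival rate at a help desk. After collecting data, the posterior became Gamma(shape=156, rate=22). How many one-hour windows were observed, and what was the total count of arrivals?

n = 17 one-hour windows with total 132 arrivals

A Gamma(α, β) prior (rate parametrization) on a Poisson rate with n observations summing to S gives posterior Gamma(α+S, β+n).
Matching: Σxᵢ = 156 − 24 = 132 and n = 22 − 5 = 17.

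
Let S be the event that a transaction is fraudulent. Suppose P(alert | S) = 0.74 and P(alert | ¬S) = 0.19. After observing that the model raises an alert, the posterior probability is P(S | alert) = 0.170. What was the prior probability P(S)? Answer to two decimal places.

In odds form, posterior odds = prior odds × likelihood ratio, so prior odds = posterior odds ÷ LR.
Posterior odds = 0.170/(1−0.170) = 0.2048. LR = 0.74/0.19 = 3.8947.
Prior odds = 0.2048/3.8947 = 0.0526, so P(S) = 0.0526/(1+0.0526) ≈ 0.05.

P(S) = 0.05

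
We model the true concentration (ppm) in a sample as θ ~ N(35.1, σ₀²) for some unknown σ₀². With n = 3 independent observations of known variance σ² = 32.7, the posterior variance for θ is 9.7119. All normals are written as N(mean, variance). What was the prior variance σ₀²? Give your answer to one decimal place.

Posterior precision equals prior precision plus data precision: 1/σ_n² = 1/σ₀² + n/σ².
So 1/σ₀² = 1/9.7119 − 3/32.7 = 0.102966 − 0.091743 = 0.011223.
Hence σ₀² = 1/0.011223 ≈ 89.1.

σ₀² = 89.1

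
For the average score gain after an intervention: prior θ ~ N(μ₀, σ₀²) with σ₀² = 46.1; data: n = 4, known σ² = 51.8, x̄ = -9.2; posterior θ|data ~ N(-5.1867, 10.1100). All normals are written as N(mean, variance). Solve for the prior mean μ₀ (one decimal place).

The posterior mean is a precision-weighted average: μ_n = (τ₀μ₀ + τ_data·x̄)/(τ₀+τ_data), with τ₀=1/σ₀² and τ_data=n/σ².
Here τ₀ = 1/46.1 = 0.021692 and τ_data = 4/51.8 = 0.077220, so τ_n = 0.098912.
Rearranging for μ₀: μ₀ = (μ_n·τ_n − τ_data·x̄)/τ₀ = (-5.1867·0.098912 − 0.077220·-9.2) / 0.021692 = 0.197397/0.021692 ≈ 9.1.

μ₀ = 9.1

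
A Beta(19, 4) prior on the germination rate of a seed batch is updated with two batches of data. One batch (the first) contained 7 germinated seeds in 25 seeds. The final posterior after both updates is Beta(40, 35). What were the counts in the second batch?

Sequential conjugate updates are equivalent to a single update on the pooled data, so total successes = posterior α − prior α and total failures = posterior β − prior β.
Total across both batches: 40−19=21 germinated seeds, 35−4=31 non-germinating seeds.
Subtract the first batch: 21−7=14 germinated seeds and 31−18=13 non-germinating seeds.

14 germinated seeds and 13 non-germinating seeds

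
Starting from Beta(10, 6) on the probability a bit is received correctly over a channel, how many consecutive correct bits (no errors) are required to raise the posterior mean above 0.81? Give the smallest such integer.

After k correct bits and 0 errors the posterior is Beta(10+k, 6), with mean (10+k)/(10+6+k).
Set (10+k)/(16+k) > 0.81 and solve: k > (0.81·16 − 10)/(1 − 0.81) = 15.579.
The smallest integer exceeding 15.579 is 16, and checking k=16: (26)/(32) = 0.8125 > 0.81.

k = 16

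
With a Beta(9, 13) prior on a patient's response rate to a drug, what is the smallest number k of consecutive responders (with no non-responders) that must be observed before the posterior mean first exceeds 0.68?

k = 19

After k responders and 0 non-responders the posterior is Beta(9+k, 13), with mean (9+k)/(9+13+k).
Set (9+k)/(22+k) > 0.68 and solve: k > (0.68·22 − 9)/(1 − 0.68) = 18.625.
The smallest integer exceeding 18.625 is 19.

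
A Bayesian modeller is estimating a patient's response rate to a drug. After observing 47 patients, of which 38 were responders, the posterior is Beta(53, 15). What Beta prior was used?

Under Beta–binomial conjugacy the posterior parameters are (a+s, b+f).
Subtract the data counts: 53−38=15, 15−9=6.

Beta(15, 6)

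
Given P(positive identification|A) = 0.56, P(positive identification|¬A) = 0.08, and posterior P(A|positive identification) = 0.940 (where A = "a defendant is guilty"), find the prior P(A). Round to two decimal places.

Bayes' rule in odds form gives O(A|E) = O(A)·[P(E|A)/P(E|¬A)], hence O(A) = O(A|E)/LR.
Posterior odds = 0.940/(1−0.940) = 15.6667. LR = 0.56/0.08 = 7.0000.
Prior odds = 15.6667/7.0000 = 2.2381, so P(A) = 2.2381/(1+2.2381) ≈ 0.69.

P(A) = 0.69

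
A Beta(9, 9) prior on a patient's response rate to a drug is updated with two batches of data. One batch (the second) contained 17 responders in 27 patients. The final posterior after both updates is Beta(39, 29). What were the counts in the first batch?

13 responders and 10 non-responders

Sequential conjugate updates are equivalent to a single update on the pooled data, so total successes = posterior α − prior α and total failures = posterior β − prior β.
Total across both batches: 39−9=30 responders, 29−9=20 non-responders.
Subtract the second batch: 30−17=13 responders and 20−10=10 non-responders.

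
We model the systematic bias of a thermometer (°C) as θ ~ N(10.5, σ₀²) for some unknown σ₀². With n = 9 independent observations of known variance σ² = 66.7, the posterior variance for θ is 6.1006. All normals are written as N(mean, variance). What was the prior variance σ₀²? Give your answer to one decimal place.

Posterior precision equals prior precision plus data precision: 1/σ_n² = 1/σ₀² + n/σ².
So 1/σ₀² = 1/6.1006 − 9/66.7 = 0.163918 − 0.134933 = 0.028985.
Hence σ₀² = 1/0.028985 ≈ 34.5.

σ₀² = 34.5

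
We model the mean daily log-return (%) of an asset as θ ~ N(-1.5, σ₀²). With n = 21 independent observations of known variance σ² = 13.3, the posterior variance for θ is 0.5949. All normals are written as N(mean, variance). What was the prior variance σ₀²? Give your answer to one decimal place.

σ₀² = 9.8

Posterior precision equals prior precision plus data precision: 1/σ_n² = 1/σ₀² + n/σ².
So 1/σ₀² = 1/0.5949 − 21/13.3 = 1.680955 − 1.578947 = 0.102008.
Hence σ₀² = 1/0.102008 ≈ 9.8.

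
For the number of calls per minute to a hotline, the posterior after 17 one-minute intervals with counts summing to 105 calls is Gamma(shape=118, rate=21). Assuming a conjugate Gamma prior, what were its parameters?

Gamma(shape=13, rate=4)

Gamma–Poisson conjugacy: posterior shape = α + Σxᵢ, posterior rate = β + n.
So α = 118 − 105 = 13 and β = 21 − 17 = 4.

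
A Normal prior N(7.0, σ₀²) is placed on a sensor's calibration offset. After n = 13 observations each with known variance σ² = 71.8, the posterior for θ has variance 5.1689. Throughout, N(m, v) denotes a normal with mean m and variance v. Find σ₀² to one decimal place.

σ₀² = 80.6

For the Normal–Normal model with known σ², precisions add: τ_n = τ₀ + n/σ².
So 1/σ₀² = 1/5.1689 − 13/71.8 = 0.193465 − 0.181058 = 0.012407.
Hence σ₀² = 1/0.012407 ≈ 80.6.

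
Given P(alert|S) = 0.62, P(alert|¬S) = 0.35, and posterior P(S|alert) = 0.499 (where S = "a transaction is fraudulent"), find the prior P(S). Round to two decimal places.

P(S) = 0.36

Bayes' rule in odds form gives O(S|E) = O(S)·[P(E|S)/P(E|¬S)], hence O(S) = O(S|E)/LR.
Posterior odds = 0.499/(1−0.499) = 0.9960. LR = 0.62/0.35 = 1.7714.
Prior odds = 0.9960/1.7714 = 0.5623, so P(S) = 0.5623/(1+0.5623) ≈ 0.36.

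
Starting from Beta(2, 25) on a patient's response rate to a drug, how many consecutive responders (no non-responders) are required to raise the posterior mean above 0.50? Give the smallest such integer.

k = 24

After k responders and 0 non-responders the posterior is Beta(2+k, 25), with mean (2+k)/(2+25+k).
Set (2+k)/(27+k) > 0.50 and solve: k > (0.50·27 − 2)/(1 − 0.50) = 23.000.
The smallest integer exceeding 23.000 is 24, and checking k=24: (26)/(51) = 0.5098 > 0.50.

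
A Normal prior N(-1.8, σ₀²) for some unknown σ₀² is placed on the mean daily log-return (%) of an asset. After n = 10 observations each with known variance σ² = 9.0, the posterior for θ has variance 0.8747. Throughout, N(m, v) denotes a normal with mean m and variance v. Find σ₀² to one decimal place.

σ₀² = 31.1

Posterior precision equals prior precision plus data precision: 1/σ_n² = 1/σ₀² + n/σ².
So 1/σ₀² = 1/0.8747 − 10/9.0 = 1.143249 − 1.111111 = 0.032138.
Hence σ₀² = 1/0.032138 ≈ 31.1.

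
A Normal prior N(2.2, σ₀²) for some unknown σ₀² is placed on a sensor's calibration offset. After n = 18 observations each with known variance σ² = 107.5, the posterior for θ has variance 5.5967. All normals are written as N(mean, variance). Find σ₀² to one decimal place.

Posterior precision equals prior precision plus data precision: 1/σ_n² = 1/σ₀² + n/σ².
So 1/σ₀² = 1/5.5967 − 18/107.5 = 0.178677 − 0.167442 = 0.011235.
Hence σ₀² = 1/0.011235 ≈ 89.0.

σ₀² = 89.0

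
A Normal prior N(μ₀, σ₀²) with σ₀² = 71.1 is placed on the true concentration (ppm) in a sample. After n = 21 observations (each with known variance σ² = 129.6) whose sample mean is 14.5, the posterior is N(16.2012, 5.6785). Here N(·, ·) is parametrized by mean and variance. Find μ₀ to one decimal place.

With known observation variance, the Normal–Normal posterior has precision τ_n = τ₀ + n/σ² and mean μ_n = (τ₀μ₀ + (n/σ²)x̄)/τ_n.
Here τ₀ = 1/71.1 = 0.014065 and τ_data = 21/129.6 = 0.162037, so τ_n = 0.176102.
Rearranging for μ₀: μ₀ = (μ_n·τ_n − τ_data·x̄)/τ₀ = (16.2012·0.176102 − 0.162037·14.5) / 0.014065 = 0.503527/0.014065 ≈ 35.8.

μ₀ = 35.8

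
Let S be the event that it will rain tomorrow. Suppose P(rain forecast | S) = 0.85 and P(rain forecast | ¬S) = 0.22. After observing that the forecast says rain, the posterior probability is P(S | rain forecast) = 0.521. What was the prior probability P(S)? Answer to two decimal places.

In odds form, posterior odds = prior odds × likelihood ratio, so prior odds = posterior odds ÷ LR.
Posterior odds = 0.521/(1−0.521) = 1.0877. LR = 0.85/0.22 = 3.8636.
Prior odds = 1.0877/3.8636 = 0.2815, so P(S) = 0.2815/(1+0.2815) ≈ 0.22.

P(S) = 0.22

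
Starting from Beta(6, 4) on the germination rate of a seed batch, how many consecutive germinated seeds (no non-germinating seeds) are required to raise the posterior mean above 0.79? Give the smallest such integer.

After k germinated seeds and 0 non-germinating seeds the posterior is Beta(6+k, 4), with mean (6+k)/(6+4+k).
Set (6+k)/(10+k) > 0.79 and solve: k > (0.79·10 − 6)/(1 − 0.79) = 9.048.
The smallest integer exceeding 9.048 is 10, and checking k=10: (16)/(20) = 0.8000 > 0.79.

k = 10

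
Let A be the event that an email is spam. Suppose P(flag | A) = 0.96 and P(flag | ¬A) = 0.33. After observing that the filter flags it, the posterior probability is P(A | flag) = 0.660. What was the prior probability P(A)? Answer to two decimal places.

In odds form, posterior odds = prior odds × likelihood ratio, so prior odds = posterior odds ÷ LR.
Posterior odds = 0.660/(1−0.660) = 1.9412. LR = 0.96/0.33 = 2.9091.
Prior odds = 1.9412/2.9091 = 0.6673, so P(A) = 0.6673/(1+0.6673) ≈ 0.40.

P(A) = 0.40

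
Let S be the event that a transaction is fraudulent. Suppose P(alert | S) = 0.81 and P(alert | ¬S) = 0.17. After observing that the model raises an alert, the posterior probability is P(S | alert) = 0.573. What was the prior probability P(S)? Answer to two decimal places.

In odds form, posterior odds = prior odds × likelihood ratio, so prior odds = posterior odds ÷ LR.
Posterior odds = 0.573/(1−0.573) = 1.3419. LR = 0.81/0.17 = 4.7647.
Prior odds = 1.3419/4.7647 = 0.2816, so P(S) = 0.2816/(1+0.2816) ≈ 0.22.

P(S) = 0.22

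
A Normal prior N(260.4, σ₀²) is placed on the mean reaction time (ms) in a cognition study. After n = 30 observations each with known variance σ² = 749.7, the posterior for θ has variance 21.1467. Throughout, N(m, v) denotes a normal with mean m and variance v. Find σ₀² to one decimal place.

σ₀² = 137.5

For the Normal–Normal model with known σ², precisions add: τ_n = τ₀ + n/σ².
So 1/σ₀² = 1/21.1467 − 30/749.7 = 0.047289 − 0.040016 = 0.007273.
Hence σ₀² = 1/0.007273 ≈ 137.5.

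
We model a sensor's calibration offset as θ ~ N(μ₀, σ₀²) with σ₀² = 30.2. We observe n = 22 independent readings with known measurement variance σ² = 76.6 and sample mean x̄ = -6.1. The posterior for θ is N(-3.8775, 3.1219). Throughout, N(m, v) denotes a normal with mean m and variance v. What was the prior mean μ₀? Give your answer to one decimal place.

The posterior mean is a precision-weighted average: μ_n = (τ₀μ₀ + τ_data·x̄)/(τ₀+τ_data), with τ₀=1/σ₀² and τ_data=n/σ².
Here τ₀ = 1/30.2 = 0.033113 and τ_data = 22/76.6 = 0.287206, so τ_n = 0.320319.
Rearranging for μ₀: μ₀ = (μ_n·τ_n − τ_data·x̄)/τ₀ = (-3.8775·0.320319 − 0.287206·-6.1) / 0.033113 = 0.509920/0.033113 ≈ 15.4.

μ₀ = 15.4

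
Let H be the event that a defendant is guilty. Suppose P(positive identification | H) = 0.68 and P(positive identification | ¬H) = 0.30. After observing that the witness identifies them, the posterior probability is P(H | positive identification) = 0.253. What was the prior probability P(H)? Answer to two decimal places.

In odds form, posterior odds = prior odds × likelihood ratio, so prior odds = posterior odds ÷ LR.
Posterior odds = 0.253/(1−0.253) = 0.3387. LR = 0.68/0.30 = 2.2667.
Prior odds = 0.3387/2.2667 = 0.1494, so P(H) = 0.1494/(1+0.1494) ≈ 0.13.

P(H) = 0.13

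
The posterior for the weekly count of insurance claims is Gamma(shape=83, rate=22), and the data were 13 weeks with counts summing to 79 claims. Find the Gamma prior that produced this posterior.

Gamma(shape=4, rate=9)

A Gamma(α, β) prior (rate parametrization) on a Poisson rate with n observations summing to S gives posterior Gamma(α+S, β+n).
So α = 83 − 79 = 4 and β = 22 − 13 = 9.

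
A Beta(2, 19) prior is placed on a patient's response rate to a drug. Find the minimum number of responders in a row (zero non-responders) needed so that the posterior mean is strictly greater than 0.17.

After k responders and 0 non-responders the posterior is Beta(2+k, 19), with mean (2+k)/(2+19+k).
Set (2+k)/(21+k) > 0.17 and solve: k > (0.17·21 − 2)/(1 − 0.17) = 1.892.
The smallest integer exceeding 1.892 is 2.

k = 2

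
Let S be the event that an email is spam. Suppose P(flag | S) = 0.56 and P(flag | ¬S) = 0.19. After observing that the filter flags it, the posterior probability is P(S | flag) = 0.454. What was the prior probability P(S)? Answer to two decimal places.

P(S) = 0.22

In odds form, posterior odds = prior odds × likelihood ratio, so prior odds = posterior odds ÷ LR.
Posterior odds = 0.454/(1−0.454) = 0.8315. LR = 0.56/0.19 = 2.9474.
Prior odds = 0.8315/2.9474 = 0.2821, so P(S) = 0.2821/(1+0.2821) ≈ 0.22.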